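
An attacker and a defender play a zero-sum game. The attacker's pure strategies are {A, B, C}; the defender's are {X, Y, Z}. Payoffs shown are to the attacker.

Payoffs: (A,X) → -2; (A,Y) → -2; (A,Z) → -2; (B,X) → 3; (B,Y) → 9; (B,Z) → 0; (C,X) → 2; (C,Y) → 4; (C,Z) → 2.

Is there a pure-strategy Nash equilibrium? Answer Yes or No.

Yes

Row minima: A → -2, B → 0, C → 2; maximin = 2.
Column maxima: X → 3, Y → 9, Z → 2; minimax = 2.
maximin = minimax = 2, so a saddle point exists.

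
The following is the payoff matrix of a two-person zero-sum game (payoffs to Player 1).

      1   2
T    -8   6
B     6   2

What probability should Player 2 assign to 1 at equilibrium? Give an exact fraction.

Row minima: T → -8, B → 2; maximin = 2.
Column maxima: 1 → 6, 2 → 6; minimax = 6.
2 ≠ 6, so there is no saddle point; optimal play is mixed.
Let Player 1 play T with probability p. Expected payoff against 1: (-8)p + 6(1−p) = −14p + 6; against 2: 6p + 2(1−p) = 4p + 2.
Setting these equal: −14p + 6 = 4p + 2 ⇒ −18p = -4 ⇒ p = 2/9, and the value is (-14)·(2/9) + 6 = 26/9.
For Player 2: with q = P(1), equating T's and B's payoffs gives −14q + 6 = 4q + 2 ⇒ q = 2/9.

2/9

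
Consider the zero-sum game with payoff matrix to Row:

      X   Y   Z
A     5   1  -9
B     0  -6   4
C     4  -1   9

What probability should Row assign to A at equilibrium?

1/2

Row minima: A → -9, B → -6, C → -1; maximin = -1.
Column maxima: X → 5, Y → 1, Z → 9; minimax = 1.
-1 ≠ 1, so there is no saddle point; optimal play is mixed.
B is strictly dominated by C, so Row never plays it.
X is strictly dominated by Y (it gives Row strictly more in every row), so Column never plays it.
On the remaining 2×2 (A, C vs Y, Z):
Let Row play A with probability p. Expected payoff against Y: 1p + (-1)(1−p) = 2p − 1; against Z: (-9)p + 9(1−p) = −18p + 9.
Setting these equal: 2p − 1 = −18p + 9 ⇒ 20p = 10 ⇒ p = 1/2, and the value is (2)·(1/2) − 1 = 0.
For Column: with q = P(Y), equating A's and C's payoffs gives 10q − 9 = −10q + 9 ⇒ q = 9/10.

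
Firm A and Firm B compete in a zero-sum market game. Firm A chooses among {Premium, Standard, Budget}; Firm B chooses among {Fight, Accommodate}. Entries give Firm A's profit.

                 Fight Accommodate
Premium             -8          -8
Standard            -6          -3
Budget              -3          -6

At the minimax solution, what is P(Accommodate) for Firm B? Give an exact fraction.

Row minima: Premium → -8, Standard → -6, Budget → -6; maximin = -6.
Column maxima: Fight → -3, Accommodate → -3; minimax = -3.
-6 ≠ -3, so there is no saddle point; optimal play is mixed.
Premium is strictly dominated by Standard, so Firm A never plays it.
On the remaining 2×2 (Standard, Budget vs Fight, Accommodate):
Let Firm A play Standard with probability p. Expected payoff against Fight: (-6)p + (-3)(1−p) = −3p − 3; against Accommodate: (-3)p + (-6)(1−p) = 3p − 6.
Setting these equal: −3p − 3 = 3p − 6 ⇒ −6p = -3 ⇒ p = 1/2, and the value is (-3)·(1/2) − 3 = -9/2.
For Firm B: with q = P(Fight), equating Standard's and Budget's payoffs gives −3q − 3 = 3q − 6 ⇒ q = 1/2.

1/2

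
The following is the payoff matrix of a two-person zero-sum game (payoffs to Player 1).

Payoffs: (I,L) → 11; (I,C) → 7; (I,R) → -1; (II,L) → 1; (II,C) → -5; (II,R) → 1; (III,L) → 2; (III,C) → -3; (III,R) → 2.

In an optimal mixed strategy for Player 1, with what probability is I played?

Row minima: I → -1, II → -5, III → -3; maximin = -1.
Column maxima: L → 11, C → 7, R → 2; minimax = 2.
-1 ≠ 2, so there is no saddle point; optimal play is mixed.
II is strictly dominated by III, so Player 1 never plays it.
L is strictly dominated by C (it gives Player 1 strictly more in every row), so Player 2 never plays it.
On the remaining 2×2 (I, III vs C, R):
Let Player 1 play I with probability p. Expected payoff against C: 7p + (-3)(1−p) = 10p − 3; against R: (-1)p + 2(1−p) = −3p + 2.
Setting these equal: 10p − 3 = −3p + 2 ⇒ 13p = 5 ⇒ p = 5/13, and the value is (10)·(5/13) − 3 = 11/13.
For Player 2: with q = P(C), equating I's and III's payoffs gives 8q − 1 = −5q + 2 ⇒ q = 3/13.

5/13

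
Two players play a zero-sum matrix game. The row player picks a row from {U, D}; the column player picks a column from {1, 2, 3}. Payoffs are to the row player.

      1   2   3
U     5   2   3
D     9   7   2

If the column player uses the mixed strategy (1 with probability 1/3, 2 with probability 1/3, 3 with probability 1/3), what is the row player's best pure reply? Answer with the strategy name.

Expected payoff of U: (1/3)·5 + (1/3)·2 + (1/3)·3 = 10/3.
Expected payoff of D: (1/3)·9 + (1/3)·7 + (1/3)·2 = 6.
The largest is 6, so the row player's best response is D.

D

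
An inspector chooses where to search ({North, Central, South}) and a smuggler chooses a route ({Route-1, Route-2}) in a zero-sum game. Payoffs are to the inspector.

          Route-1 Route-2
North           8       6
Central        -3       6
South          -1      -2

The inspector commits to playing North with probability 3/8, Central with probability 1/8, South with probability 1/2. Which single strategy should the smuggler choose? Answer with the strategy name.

If the smuggler plays Route-1, the inspector's expected payoff is (3/8)·8 + (1/8)·(-3) + (1/2)·(-1) = 17/8.
If the smuggler plays Route-2, the inspector's expected payoff is (3/8)·6 + (1/8)·6 + (1/2)·(-2) = 2.
The smuggler minimizes the inspector's payoff; the smallest is 2, so the best response is Route-2.

Route-2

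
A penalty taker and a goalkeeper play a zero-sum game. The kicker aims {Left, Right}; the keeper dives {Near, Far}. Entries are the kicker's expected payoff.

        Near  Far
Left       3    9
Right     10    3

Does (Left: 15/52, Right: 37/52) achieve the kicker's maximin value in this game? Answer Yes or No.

No

Against Near this mix gives (15/52)·3 + (37/52)·10 = 415/52.
Against Far this mix gives (15/52)·9 + (37/52)·3 = 123/26.
The keeper will play Far, holding the kicker to 123/26. Shifting weight toward the row that does better against Far would raise this floor (the equalizing mix achieves 81/13 against both Far and Near), so the proposed strategy is not optimal.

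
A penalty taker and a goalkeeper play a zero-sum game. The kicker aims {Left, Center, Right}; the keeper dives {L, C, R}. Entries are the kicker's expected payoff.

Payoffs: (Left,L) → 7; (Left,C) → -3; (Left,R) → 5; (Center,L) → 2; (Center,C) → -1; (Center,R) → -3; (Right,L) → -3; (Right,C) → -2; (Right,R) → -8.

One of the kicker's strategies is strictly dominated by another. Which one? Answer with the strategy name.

Center gives a strictly higher payoff than Right against every column: 2 > -3, -1 > -2, -3 > -8.
So Right is strictly dominated and the kicker never plays it.

Right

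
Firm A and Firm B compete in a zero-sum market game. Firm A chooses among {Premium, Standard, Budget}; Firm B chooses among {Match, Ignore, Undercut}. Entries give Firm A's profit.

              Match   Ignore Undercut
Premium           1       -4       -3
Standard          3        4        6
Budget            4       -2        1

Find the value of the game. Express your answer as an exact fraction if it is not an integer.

Row minima: Premium → -4, Standard → 3, Budget → -2; maximin = 3.
Column maxima: Match → 4, Ignore → 4, Undercut → 6; minimax = 4.
3 ≠ 4, so there is no saddle point; optimal play is mixed.
Premium is strictly dominated by Standard, so Firm A never plays it.
Undercut is strictly dominated by Ignore (it gives Firm A strictly more in every row), so Firm B never plays it.
On the remaining 2×2 (Standard, Budget vs Match, Ignore):
Let Firm A play Standard with probability p. Expected payoff against Match: 3p + 4(1−p) = −p + 4; against Ignore: 4p + (-2)(1−p) = 6p − 2.
Setting these equal: −p + 4 = 6p − 2 ⇒ −7p = -6 ⇒ p = 6/7, and the value is (-1)·(6/7) + 4 = 22/7.
For Firm B: with q = P(Match), equating Standard's and Budget's payoffs gives −q + 4 = 6q − 2 ⇒ q = 6/7.

22/7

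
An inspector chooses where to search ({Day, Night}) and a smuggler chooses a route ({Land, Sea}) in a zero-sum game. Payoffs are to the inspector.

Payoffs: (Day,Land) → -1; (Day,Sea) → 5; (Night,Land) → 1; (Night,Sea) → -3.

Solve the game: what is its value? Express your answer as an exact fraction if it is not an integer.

Row minima: Day → -1, Night → -3; maximin = -1.
Column maxima: Land → 1, Sea → 5; minimax = 1.
-1 ≠ 1, so there is no saddle point; optimal play is mixed.
Let the inspector play Day with probability p. Expected payoff against Land: (-1)p + 1(1−p) = −2p + 1; against Sea: 5p + (-3)(1−p) = 8p − 3.
Setting these equal: −2p + 1 = 8p − 3 ⇒ −10p = -4 ⇒ p = 2/5, and the value is (-2)·(2/5) + 1 = 1/5.
For the smuggler: with q = P(Land), equating Day's and Night's payoffs gives −6q + 5 = 4q − 3 ⇒ q = 4/5.

1/5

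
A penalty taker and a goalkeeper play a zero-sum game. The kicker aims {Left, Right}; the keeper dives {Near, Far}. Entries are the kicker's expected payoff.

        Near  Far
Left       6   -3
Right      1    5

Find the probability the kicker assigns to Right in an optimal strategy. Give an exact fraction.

Row minima: Left → -3, Right → 1; maximin = 1.
Column maxima: Near → 6, Far → 5; minimax = 5.
1 ≠ 5, so there is no saddle point; optimal play is mixed.
Let the kicker play Left with probability p. Expected payoff against Near: 6p + 1(1−p) = 5p + 1; against Far: (-3)p + 5(1−p) = −8p + 5.
Setting these equal: 5p + 1 = −8p + 5 ⇒ 13p = 4 ⇒ p = 4/13, and the value is (5)·(4/13) + 1 = 33/13.
For the keeper: with q = P(Near), equating Left's and Right's payoffs gives 9q − 3 = −4q + 5 ⇒ q = 8/13.

9/13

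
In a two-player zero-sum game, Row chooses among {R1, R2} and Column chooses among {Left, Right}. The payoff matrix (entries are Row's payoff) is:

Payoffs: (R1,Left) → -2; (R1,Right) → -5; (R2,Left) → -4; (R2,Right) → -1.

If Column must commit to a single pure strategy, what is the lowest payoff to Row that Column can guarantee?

Column maxima: Left → -2, Right → -1.
The smallest of these is -2.

-2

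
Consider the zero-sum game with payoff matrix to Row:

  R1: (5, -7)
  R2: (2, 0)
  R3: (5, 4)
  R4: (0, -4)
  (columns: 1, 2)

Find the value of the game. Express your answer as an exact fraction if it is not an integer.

Row minima: R1 → -7, R2 → 0, R3 → 4, R4 → -4; maximin = 4.
Column maxima: 1 → 5, 2 → 4; minimax = 4.
Since maximin = minimax = 4, there is a saddle point and the value is 4.

4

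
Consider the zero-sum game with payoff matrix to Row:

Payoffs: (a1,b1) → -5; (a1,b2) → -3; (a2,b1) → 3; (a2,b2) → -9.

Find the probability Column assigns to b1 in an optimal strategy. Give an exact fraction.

Row minima: a1 → -5, a2 → -9; maximin = -5.
Column maxima: b1 → 3, b2 → -3; minimax = -3.
-5 ≠ -3, so there is no saddle point; optimal play is mixed.
Let Row play a1 with probability p. Expected payoff against b1: (-5)p + 3(1−p) = −8p + 3; against b2: (-3)p + (-9)(1−p) = 6p − 9.
Setting these equal: −8p + 3 = 6p − 9 ⇒ −14p = -12 ⇒ p = 6/7, and the value is (-8)·(6/7) + 3 = -27/7.
For Column: with q = P(b1), equating a1's and a2's payoffs gives −2q − 3 = 12q − 9 ⇒ q = 3/7.

3/7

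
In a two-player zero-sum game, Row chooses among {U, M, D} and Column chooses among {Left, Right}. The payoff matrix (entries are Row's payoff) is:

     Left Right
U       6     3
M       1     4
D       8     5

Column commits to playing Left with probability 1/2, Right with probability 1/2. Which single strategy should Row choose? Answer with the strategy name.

D

Expected payoff of U: (1/2)·6 + (1/2)·3 = 9/2.
Expected payoff of M: (1/2)·1 + (1/2)·4 = 5/2.
Expected payoff of D: (1/2)·8 + (1/2)·5 = 13/2.
The largest is 13/2, so Row's best response is D.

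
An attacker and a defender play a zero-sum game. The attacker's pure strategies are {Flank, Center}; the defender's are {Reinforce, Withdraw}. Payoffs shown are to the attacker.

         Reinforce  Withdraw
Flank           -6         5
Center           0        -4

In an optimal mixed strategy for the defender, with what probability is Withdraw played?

2/5

Row minima: Flank → -6, Center → -4; maximin = -4.
Column maxima: Reinforce → 0, Withdraw → 5; minimax = 0.
-4 ≠ 0, so there is no saddle point; optimal play is mixed.
Let the attacker play Flank with probability p. Expected payoff against Reinforce: (-6)p + 0(1−p) = −6p; against Withdraw: 5p + (-4)(1−p) = 9p − 4.
Setting these equal: −6p = 9p − 4 ⇒ −15p = -4 ⇒ p = 4/15, and the value is (-6)·(4/15) = -8/5.
For the defender: with q = P(Reinforce), equating Flank's and Center's payoffs gives −11q + 5 = 4q − 4 ⇒ q = 3/5.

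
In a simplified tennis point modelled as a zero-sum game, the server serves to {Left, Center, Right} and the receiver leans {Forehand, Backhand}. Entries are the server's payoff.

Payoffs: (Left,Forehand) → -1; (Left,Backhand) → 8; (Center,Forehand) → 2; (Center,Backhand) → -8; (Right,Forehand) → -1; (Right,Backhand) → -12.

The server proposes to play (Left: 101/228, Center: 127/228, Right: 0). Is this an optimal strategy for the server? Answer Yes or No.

No

Against Forehand this mix gives (101/228)·(-1) + (127/228)·2 = 51/76.
Against Backhand this mix gives (101/228)·8 + (127/228)·(-8) = -52/57.
The receiver will play Backhand, holding the server to -52/57. Shifting weight toward the row that does better against Backhand would raise this floor (the equalizing mix achieves 8/19 against both Backhand and Forehand), so the proposed strategy is not optimal.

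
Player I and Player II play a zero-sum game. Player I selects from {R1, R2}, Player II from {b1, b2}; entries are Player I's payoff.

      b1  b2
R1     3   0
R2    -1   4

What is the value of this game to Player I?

3/2

Row minima: R1 → 0, R2 → -1; maximin = 0.
Column maxima: b1 → 3, b2 → 4; minimax = 3.
0 ≠ 3, so there is no saddle point; optimal play is mixed.
Let Player I play R1 with probability p. Expected payoff against b1: 3p + (-1)(1−p) = 4p − 1; against b2: 0p + 4(1−p) = −4p + 4.
Setting these equal: 4p − 1 = −4p + 4 ⇒ 8p = 5 ⇒ p = 5/8, and the value is (4)·(5/8) − 1 = 3/2.
For Player II: with q = P(b1), equating R1's and R2's payoffs gives 3q = −5q + 4 ⇒ q = 1/2.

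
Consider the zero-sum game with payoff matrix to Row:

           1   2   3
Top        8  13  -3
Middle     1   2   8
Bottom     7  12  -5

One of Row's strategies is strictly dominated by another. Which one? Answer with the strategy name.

Bottom

Top gives a strictly higher payoff than Bottom against every column: 8 > 7, 13 > 12, -3 > -5.
So Bottom is strictly dominated and Row never plays it.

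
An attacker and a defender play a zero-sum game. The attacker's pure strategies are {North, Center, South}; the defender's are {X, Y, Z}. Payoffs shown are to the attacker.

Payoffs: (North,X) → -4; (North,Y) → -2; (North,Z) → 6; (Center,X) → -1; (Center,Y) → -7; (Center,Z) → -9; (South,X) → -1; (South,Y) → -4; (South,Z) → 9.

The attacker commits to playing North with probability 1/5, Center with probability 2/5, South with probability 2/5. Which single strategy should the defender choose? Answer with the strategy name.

If the defender plays X, the attacker's expected payoff is (1/5)·(-4) + (2/5)·(-1) + (2/5)·(-1) = -8/5.
If the defender plays Y, the attacker's expected payoff is (1/5)·(-2) + (2/5)·(-7) + (2/5)·(-4) = -24/5.
If the defender plays Z, the attacker's expected payoff is (1/5)·6 + (2/5)·(-9) + (2/5)·9 = 6/5.
The defender minimizes the attacker's payoff; the smallest is -24/5, so the best response is Y.

Y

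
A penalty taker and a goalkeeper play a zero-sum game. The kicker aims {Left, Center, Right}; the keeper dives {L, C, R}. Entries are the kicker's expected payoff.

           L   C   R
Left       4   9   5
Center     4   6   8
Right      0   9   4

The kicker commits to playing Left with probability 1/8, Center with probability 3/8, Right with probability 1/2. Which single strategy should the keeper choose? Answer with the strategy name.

L

If the keeper plays L, the kicker's expected payoff is (1/8)·4 + (3/8)·4 + (1/2)·0 = 2.
If the keeper plays C, the kicker's expected payoff is (1/8)·9 + (3/8)·6 + (1/2)·9 = 63/8.
If the keeper plays R, the kicker's expected payoff is (1/8)·5 + (3/8)·8 + (1/2)·4 = 45/8.
The keeper minimizes the kicker's payoff; the smallest is 2, so the best response is L.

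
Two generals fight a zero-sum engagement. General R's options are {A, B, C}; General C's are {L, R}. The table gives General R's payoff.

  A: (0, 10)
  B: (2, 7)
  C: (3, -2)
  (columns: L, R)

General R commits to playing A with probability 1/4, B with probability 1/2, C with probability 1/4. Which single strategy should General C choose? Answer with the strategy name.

If General C plays L, General R's expected payoff is (1/4)·0 + (1/2)·2 + (1/4)·3 = 7/4.
If General C plays R, General R's expected payoff is (1/4)·10 + (1/2)·7 + (1/4)·(-2) = 11/2.
General C minimizes General R's payoff; the smallest is 7/4, so the best response is L.

L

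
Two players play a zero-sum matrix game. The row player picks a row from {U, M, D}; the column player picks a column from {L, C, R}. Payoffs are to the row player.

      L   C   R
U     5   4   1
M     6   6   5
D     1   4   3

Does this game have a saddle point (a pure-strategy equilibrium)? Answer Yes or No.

Row minima: U → 1, M → 5, D → 1; maximin = 5.
Column maxima: L → 6, C → 6, R → 5; minimax = 5.
maximin = minimax = 5, so a saddle point exists.

Yes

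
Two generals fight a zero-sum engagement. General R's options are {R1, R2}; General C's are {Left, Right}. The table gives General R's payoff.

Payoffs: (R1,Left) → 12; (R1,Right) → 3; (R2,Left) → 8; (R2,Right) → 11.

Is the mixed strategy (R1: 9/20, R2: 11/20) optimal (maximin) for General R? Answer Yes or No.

No

Against Left this mix gives (9/20)·12 + (11/20)·8 = 49/5.
Against Right this mix gives (9/20)·3 + (11/20)·11 = 37/5.
General C will play Right, holding General R to 37/5. Shifting weight toward the row that does better against Right would raise this floor (the equalizing mix achieves 9 against both Right and Left), so the proposed strategy is not optimal.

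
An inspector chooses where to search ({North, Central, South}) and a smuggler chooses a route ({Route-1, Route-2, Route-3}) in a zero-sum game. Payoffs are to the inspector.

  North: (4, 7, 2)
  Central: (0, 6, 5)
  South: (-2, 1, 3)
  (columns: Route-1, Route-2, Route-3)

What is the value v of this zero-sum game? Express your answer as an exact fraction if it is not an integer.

20/7

Row minima: North → 2, Central → 0, South → -2; maximin = 2.
Column maxima: Route-1 → 4, Route-2 → 7, Route-3 → 5; minimax = 4.
2 ≠ 4, so there is no saddle point; optimal play is mixed.
South is strictly dominated by Central, so the inspector never plays it.
Route-2 is strictly dominated by Route-1 (it gives the inspector strictly more in every row), so the smuggler never plays it.
On the remaining 2×2 (North, Central vs Route-1, Route-3):
Let the inspector play North with probability p. Expected payoff against Route-1: 4p + 0(1−p) = 4p; against Route-3: 2p + 5(1−p) = −3p + 5.
Setting these equal: 4p = −3p + 5 ⇒ 7p = 5 ⇒ p = 5/7, and the value is (4)·(5/7) = 20/7.
For the smuggler: with q = P(Route-1), equating North's and Central's payoffs gives 2q + 2 = −5q + 5 ⇒ q = 3/7.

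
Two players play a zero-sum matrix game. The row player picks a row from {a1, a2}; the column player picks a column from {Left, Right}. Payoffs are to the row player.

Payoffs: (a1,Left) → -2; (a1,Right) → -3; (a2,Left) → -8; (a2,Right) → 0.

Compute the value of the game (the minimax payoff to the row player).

Row minima: a1 → -3, a2 → -8; maximin = -3.
Column maxima: Left → -2, Right → 0; minimax = -2.
-3 ≠ -2, so there is no saddle point; optimal play is mixed.
Let the row player play a1 with probability p. Expected payoff against Left: (-2)p + (-8)(1−p) = 6p − 8; against Right: (-3)p + 0(1−p) = −3p.
Setting these equal: 6p − 8 = −3p ⇒ 9p = 8 ⇒ p = 8/9, and the value is (6)·(8/9) − 8 = -8/3.
For the column player: with q = P(Left), equating a1's and a2's payoffs gives q − 3 = −8q ⇒ q = 1/3.

-8/3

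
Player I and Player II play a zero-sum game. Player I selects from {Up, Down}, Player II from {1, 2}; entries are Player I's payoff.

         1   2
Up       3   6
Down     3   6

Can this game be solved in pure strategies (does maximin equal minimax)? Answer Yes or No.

Yes

Row minima: Up → 3, Down → 3; maximin = 3.
Column maxima: 1 → 3, 2 → 6; minimax = 3.
maximin = minimax = 3, so a saddle point exists.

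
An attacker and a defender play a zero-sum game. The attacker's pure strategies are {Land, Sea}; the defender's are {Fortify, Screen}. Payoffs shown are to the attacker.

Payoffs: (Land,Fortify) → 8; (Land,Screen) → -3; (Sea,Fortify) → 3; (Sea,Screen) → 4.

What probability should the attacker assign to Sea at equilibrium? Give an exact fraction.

11/12

Row minima: Land → -3, Sea → 3; maximin = 3.
Column maxima: Fortify → 8, Screen → 4; minimax = 4.
3 ≠ 4, so there is no saddle point; optimal play is mixed.
Let the attacker play Land with probability p. Expected payoff against Fortify: 8p + 3(1−p) = 5p + 3; against Screen: (-3)p + 4(1−p) = −7p + 4.
Setting these equal: 5p + 3 = −7p + 4 ⇒ 12p = 1 ⇒ p = 1/12, and the value is (5)·(1/12) + 3 = 41/12.
For the defender: with q = P(Fortify), equating Land's and Sea's payoffs gives 11q − 3 = −q + 4 ⇒ q = 7/12.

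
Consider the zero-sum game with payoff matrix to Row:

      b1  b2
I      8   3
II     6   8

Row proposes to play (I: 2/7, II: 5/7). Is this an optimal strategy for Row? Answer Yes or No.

Yes

Against b1 this mix gives (2/7)·8 + (5/7)·6 = 46/7.
Against b2 this mix gives (2/7)·3 + (5/7)·8 = 46/7.
All of Column's active replies (b1, b2) yield 46/7, and no column does worse for Row. The mix makes Column indifferent and guarantees 46/7, so it is optimal.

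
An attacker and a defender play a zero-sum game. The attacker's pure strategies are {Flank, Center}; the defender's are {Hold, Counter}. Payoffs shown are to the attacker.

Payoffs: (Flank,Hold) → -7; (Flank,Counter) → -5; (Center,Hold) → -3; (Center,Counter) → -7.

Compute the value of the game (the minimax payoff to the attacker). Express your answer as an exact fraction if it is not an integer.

Row minima: Flank → -7, Center → -7; maximin = -7.
Column maxima: Hold → -3, Counter → -5; minimax = -5.
-7 ≠ -5, so there is no saddle point; optimal play is mixed.
Let the attacker play Flank with probability p. Expected payoff against Hold: (-7)p + (-3)(1−p) = −4p − 3; against Counter: (-5)p + (-7)(1−p) = 2p − 7.
Setting these equal: −4p − 3 = 2p − 7 ⇒ −6p = -4 ⇒ p = 2/3, and the value is (-4)·(2/3) − 3 = -17/3.
For the defender: with q = P(Hold), equating Flank's and Center's payoffs gives −2q − 5 = 4q − 7 ⇒ q = 1/3.

-17/3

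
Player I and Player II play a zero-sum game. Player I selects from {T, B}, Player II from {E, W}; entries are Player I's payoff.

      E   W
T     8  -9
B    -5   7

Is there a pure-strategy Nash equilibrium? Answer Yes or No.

No

Row minima: T → -9, B → -5; maximin = -5.
Column maxima: E → 8, W → 7; minimax = 7.
-5 ≠ 7, so no pure-strategy equilibrium exists.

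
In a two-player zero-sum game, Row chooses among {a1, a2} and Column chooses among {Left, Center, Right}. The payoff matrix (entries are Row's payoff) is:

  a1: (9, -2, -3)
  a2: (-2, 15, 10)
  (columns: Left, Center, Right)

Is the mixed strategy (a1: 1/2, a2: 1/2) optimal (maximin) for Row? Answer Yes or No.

Yes

Against Left this mix gives (1/2)·9 + (1/2)·(-2) = 7/2.
Against Center this mix gives (1/2)·(-2) + (1/2)·15 = 13/2.
Against Right this mix gives (1/2)·(-3) + (1/2)·10 = 7/2.
All of Column's active replies (Left, Right) yield 7/2, and no column does worse for Row. The mix makes Column indifferent and guarantees 7/2, so it is optimal.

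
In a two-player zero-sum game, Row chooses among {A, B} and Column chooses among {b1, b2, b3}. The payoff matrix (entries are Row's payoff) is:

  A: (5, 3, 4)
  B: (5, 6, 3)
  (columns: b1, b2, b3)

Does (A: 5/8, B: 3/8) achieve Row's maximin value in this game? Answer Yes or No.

No

Against b1 this mix gives (5/8)·5 + (3/8)·5 = 5.
Against b2 this mix gives (5/8)·3 + (3/8)·6 = 33/8.
Against b3 this mix gives (5/8)·4 + (3/8)·3 = 29/8.
Column will play b3, holding Row to 29/8. Shifting weight toward the row that does better against b3 would raise this floor (the equalizing mix achieves 15/4 against both b3 and b2), so the proposed strategy is not optimal.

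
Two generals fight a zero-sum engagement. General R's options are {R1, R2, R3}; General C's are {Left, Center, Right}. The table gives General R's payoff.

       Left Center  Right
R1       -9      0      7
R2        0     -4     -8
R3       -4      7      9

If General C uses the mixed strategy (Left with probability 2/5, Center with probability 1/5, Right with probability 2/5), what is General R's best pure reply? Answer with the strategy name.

R3

Expected payoff of R1: (2/5)·(-9) + (1/5)·0 + (2/5)·7 = -4/5.
Expected payoff of R2: (2/5)·0 + (1/5)·(-4) + (2/5)·(-8) = -4.
Expected payoff of R3: (2/5)·(-4) + (1/5)·7 + (2/5)·9 = 17/5.
The largest is 17/5, so General R's best response is R3.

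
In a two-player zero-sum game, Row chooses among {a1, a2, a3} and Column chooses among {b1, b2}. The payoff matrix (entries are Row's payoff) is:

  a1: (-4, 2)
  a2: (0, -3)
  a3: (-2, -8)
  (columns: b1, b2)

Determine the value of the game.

-4/3

Row minima: a1 → -4, a2 → -3, a3 → -8; maximin = -3.
Column maxima: b1 → 0, b2 → 2; minimax = 0.
-3 ≠ 0, so there is no saddle point; optimal play is mixed.
a3 is strictly dominated by a2, so Row never plays it.
On the remaining 2×2 (a1, a2 vs b1, b2):
Let Row play a1 with probability p. Expected payoff against b1: (-4)p + 0(1−p) = −4p; against b2: 2p + (-3)(1−p) = 5p − 3.
Setting these equal: −4p = 5p − 3 ⇒ −9p = -3 ⇒ p = 1/3, and the value is (-4)·(1/3) = -4/3.
For Column: with q = P(b1), equating a1's and a2's payoffs gives −6q + 2 = 3q − 3 ⇒ q = 5/9.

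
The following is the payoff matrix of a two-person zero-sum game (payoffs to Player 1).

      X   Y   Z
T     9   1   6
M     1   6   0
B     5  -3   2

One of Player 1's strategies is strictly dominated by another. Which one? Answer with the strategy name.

T gives a strictly higher payoff than B against every column: 9 > 5, 1 > -3, 6 > 2.
So B is strictly dominated and Player 1 never plays it.

B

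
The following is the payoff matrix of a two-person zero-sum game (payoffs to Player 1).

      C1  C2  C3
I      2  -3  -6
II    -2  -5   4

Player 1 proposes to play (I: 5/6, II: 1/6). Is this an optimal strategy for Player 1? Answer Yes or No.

Against C1 this mix gives (5/6)·2 + (1/6)·(-2) = 4/3.
Against C2 this mix gives (5/6)·(-3) + (1/6)·(-5) = -10/3.
Against C3 this mix gives (5/6)·(-6) + (1/6)·4 = -13/3.
Player 2 will play C3, holding Player 1 to -13/3. Shifting weight toward the row that does better against C3 would raise this floor (the equalizing mix achieves -7/2 against both C3 and C2), so the proposed strategy is not optimal.

No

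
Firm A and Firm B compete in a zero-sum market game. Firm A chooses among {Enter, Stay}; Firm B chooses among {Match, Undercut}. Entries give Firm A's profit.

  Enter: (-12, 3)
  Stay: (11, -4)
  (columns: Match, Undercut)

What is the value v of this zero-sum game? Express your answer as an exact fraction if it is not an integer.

-1/2

Row minima: Enter → -12, Stay → -4; maximin = -4.
Column maxima: Match → 11, Undercut → 3; minimax = 3.
-4 ≠ 3, so there is no saddle point; optimal play is mixed.
Let Firm A play Enter with probability p. Expected payoff against Match: (-12)p + 11(1−p) = −23p + 11; against Undercut: 3p + (-4)(1−p) = 7p − 4.
Setting these equal: −23p + 11 = 7p − 4 ⇒ −30p = -15 ⇒ p = 1/2, and the value is (-23)·(1/2) + 11 = -1/2.
For Firm B: with q = P(Match), equating Enter's and Stay's payoffs gives −15q + 3 = 15q − 4 ⇒ q = 7/30.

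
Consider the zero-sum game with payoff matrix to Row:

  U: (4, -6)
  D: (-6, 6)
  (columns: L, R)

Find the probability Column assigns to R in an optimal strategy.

5/11

Row minima: U → -6, D → -6; maximin = -6.
Column maxima: L → 4, R → 6; minimax = 4.
-6 ≠ 4, so there is no saddle point; optimal play is mixed.
Let Row play U with probability p. Expected payoff against L: 4p + (-6)(1−p) = 10p − 6; against R: (-6)p + 6(1−p) = −12p + 6.
Setting these equal: 10p − 6 = −12p + 6 ⇒ 22p = 12 ⇒ p = 6/11, and the value is (10)·(6/11) − 6 = -6/11.
For Column: with q = P(L), equating U's and D's payoffs gives 10q − 6 = −12q + 6 ⇒ q = 6/11.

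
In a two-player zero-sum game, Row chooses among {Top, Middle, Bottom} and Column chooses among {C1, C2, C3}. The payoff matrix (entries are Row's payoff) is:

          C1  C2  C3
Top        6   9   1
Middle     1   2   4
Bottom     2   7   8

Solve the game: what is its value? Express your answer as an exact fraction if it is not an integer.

46/11

Row minima: Top → 1, Middle → 1, Bottom → 2; maximin = 2.
Column maxima: C1 → 6, C2 → 9, C3 → 8; minimax = 6.
2 ≠ 6, so there is no saddle point; optimal play is mixed.
Middle is strictly dominated by Bottom, so Row never plays it.
C2 is strictly dominated by C1 (it gives Row strictly more in every row), so Column never plays it.
On the remaining 2×2 (Top, Bottom vs C1, C3):
Let Row play Top with probability p. Expected payoff against C1: 6p + 2(1−p) = 4p + 2; against C3: 1p + 8(1−p) = −7p + 8.
Setting these equal: 4p + 2 = −7p + 8 ⇒ 11p = 6 ⇒ p = 6/11, and the value is (4)·(6/11) + 2 = 46/11.
For Column: with q = P(C1), equating Top's and Bottom's payoffs gives 5q + 1 = −6q + 8 ⇒ q = 7/11.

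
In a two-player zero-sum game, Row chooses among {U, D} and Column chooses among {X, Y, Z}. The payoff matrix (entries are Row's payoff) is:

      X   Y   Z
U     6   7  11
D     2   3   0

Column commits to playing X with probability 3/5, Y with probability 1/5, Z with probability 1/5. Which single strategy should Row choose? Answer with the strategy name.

U

Expected payoff of U: (3/5)·6 + (1/5)·7 + (1/5)·11 = 36/5.
Expected payoff of D: (3/5)·2 + (1/5)·3 + (1/5)·0 = 9/5.
The largest is 36/5, so Row's best response is U.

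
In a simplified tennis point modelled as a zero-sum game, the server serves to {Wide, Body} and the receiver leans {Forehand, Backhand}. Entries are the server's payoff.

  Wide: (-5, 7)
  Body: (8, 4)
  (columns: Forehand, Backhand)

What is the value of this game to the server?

Row minima: Wide → -5, Body → 4; maximin = 4.
Column maxima: Forehand → 8, Backhand → 7; minimax = 7.
4 ≠ 7, so there is no saddle point; optimal play is mixed.
Let the server play Wide with probability p. Expected payoff against Forehand: (-5)p + 8(1−p) = −13p + 8; against Backhand: 7p + 4(1−p) = 3p + 4.
Setting these equal: −13p + 8 = 3p + 4 ⇒ −16p = -4 ⇒ p = 1/4, and the value is (-13)·(1/4) + 8 = 19/4.
For the receiver: with q = P(Forehand), equating Wide's and Body's payoffs gives −12q + 7 = 4q + 4 ⇒ q = 3/16.

19/4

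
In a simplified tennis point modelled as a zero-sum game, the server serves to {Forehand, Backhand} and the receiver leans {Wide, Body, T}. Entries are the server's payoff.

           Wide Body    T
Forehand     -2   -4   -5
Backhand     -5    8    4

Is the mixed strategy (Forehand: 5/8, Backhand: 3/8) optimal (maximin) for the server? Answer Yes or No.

Against Wide this mix gives (5/8)·(-2) + (3/8)·(-5) = -25/8.
Against Body this mix gives (5/8)·(-4) + (3/8)·8 = 1/2.
Against T this mix gives (5/8)·(-5) + (3/8)·4 = -13/8.
The receiver will play Wide, holding the server to -25/8. Shifting weight toward the row that does better against Wide would raise this floor (the equalizing mix achieves -11/4 against both Wide and T), so the proposed strategy is not optimal.

No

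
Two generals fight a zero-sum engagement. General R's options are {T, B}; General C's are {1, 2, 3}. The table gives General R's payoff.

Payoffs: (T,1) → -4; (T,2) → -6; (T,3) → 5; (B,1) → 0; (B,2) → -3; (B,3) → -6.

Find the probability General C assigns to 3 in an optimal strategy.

Row minima: T → -6, B → -6; maximin = -6.
Column maxima: 1 → 0, 2 → -3, 3 → 5; minimax = -3.
-6 ≠ -3, so there is no saddle point; optimal play is mixed.
1 is strictly dominated by 2 (it gives General R strictly more in every row), so General C never plays it.
On the remaining 2×2 (T, B vs 2, 3):
Let General R play T with probability p. Expected payoff against 2: (-6)p + (-3)(1−p) = −3p − 3; against 3: 5p + (-6)(1−p) = 11p − 6.
Setting these equal: −3p − 3 = 11p − 6 ⇒ −14p = -3 ⇒ p = 3/14, and the value is (-3)·(3/14) − 3 = -51/14.
For General C: with q = P(2), equating T's and B's payoffs gives −11q + 5 = 3q − 6 ⇒ q = 11/14.

3/14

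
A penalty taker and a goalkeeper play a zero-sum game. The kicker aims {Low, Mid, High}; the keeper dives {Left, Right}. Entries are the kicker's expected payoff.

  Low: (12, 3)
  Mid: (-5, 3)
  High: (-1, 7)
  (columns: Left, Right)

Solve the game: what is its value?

Row minima: Low → 3, Mid → -5, High → -1; maximin = 3.
Column maxima: Left → 12, Right → 7; minimax = 7.
3 ≠ 7, so there is no saddle point; optimal play is mixed.
Mid is strictly dominated by High, so the kicker never plays it.
On the remaining 2×2 (Low, High vs Left, Right):
Let the kicker play Low with probability p. Expected payoff against Left: 12p + (-1)(1−p) = 13p − 1; against Right: 3p + 7(1−p) = −4p + 7.
Setting these equal: 13p − 1 = −4p + 7 ⇒ 17p = 8 ⇒ p = 8/17, and the value is (13)·(8/17) − 1 = 87/17.
For the keeper: with q = P(Left), equating Low's and High's payoffs gives 9q + 3 = −8q + 7 ⇒ q = 4/17.

87/17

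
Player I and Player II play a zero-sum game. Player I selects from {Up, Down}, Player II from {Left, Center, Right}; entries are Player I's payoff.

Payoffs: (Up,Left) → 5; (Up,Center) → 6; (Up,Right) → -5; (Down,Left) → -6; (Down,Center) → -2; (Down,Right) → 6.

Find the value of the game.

Row minima: Up → -5, Down → -6; maximin = -5.
Column maxima: Left → 5, Center → 6, Right → 6; minimax = 5.
-5 ≠ 5, so there is no saddle point; optimal play is mixed.
Center is strictly dominated by Left (it gives Player I strictly more in every row), so Player II never plays it.
On the remaining 2×2 (Up, Down vs Left, Right):
Let Player I play Up with probability p. Expected payoff against Left: 5p + (-6)(1−p) = 11p − 6; against Right: (-5)p + 6(1−p) = −11p + 6.
Setting these equal: 11p − 6 = −11p + 6 ⇒ 22p = 12 ⇒ p = 6/11, and the value is (11)·(6/11) − 6 = 0.
For Player II: with q = P(Left), equating Up's and Down's payoffs gives 10q − 5 = −12q + 6 ⇒ q = 1/2.

0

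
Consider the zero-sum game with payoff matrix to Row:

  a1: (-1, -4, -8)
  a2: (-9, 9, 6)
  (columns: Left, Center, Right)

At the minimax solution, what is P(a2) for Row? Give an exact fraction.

7/22

Row minima: a1 → -8, a2 → -9; maximin = -8.
Column maxima: Left → -1, Center → 9, Right → 6; minimax = -1.
-8 ≠ -1, so there is no saddle point; optimal play is mixed.
Center is strictly dominated by Right (it gives Row strictly more in every row), so Column never plays it.
On the remaining 2×2 (a1, a2 vs Left, Right):
Let Row play a1 with probability p. Expected payoff against Left: (-1)p + (-9)(1−p) = 8p − 9; against Right: (-8)p + 6(1−p) = −14p + 6.
Setting these equal: 8p − 9 = −14p + 6 ⇒ 22p = 15 ⇒ p = 15/22, and the value is (8)·(15/22) − 9 = -39/11.
For Column: with q = P(Left), equating a1's and a2's payoffs gives 7q − 8 = −15q + 6 ⇒ q = 7/11.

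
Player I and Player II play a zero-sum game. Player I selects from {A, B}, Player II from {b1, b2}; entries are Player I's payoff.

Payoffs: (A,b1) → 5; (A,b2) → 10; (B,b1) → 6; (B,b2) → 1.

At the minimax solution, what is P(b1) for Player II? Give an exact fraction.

Row minima: A → 5, B → 1; maximin = 5.
Column maxima: b1 → 6, b2 → 10; minimax = 6.
5 ≠ 6, so there is no saddle point; optimal play is mixed.
Let Player I play A with probability p. Expected payoff against b1: 5p + 6(1−p) = −p + 6; against b2: 10p + 1(1−p) = 9p + 1.
Setting these equal: −p + 6 = 9p + 1 ⇒ −10p = -5 ⇒ p = 1/2, and the value is (-1)·(1/2) + 6 = 11/2.
For Player II: with q = P(b1), equating A's and B's payoffs gives −5q + 10 = 5q + 1 ⇒ q = 9/10.

9/10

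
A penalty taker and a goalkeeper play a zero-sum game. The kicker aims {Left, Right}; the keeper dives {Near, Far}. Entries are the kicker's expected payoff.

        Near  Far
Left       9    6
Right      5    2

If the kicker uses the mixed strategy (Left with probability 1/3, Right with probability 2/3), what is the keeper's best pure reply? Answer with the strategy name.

If the keeper plays Near, the kicker's expected payoff is (1/3)·9 + (2/3)·5 = 19/3.
If the keeper plays Far, the kicker's expected payoff is (1/3)·6 + (2/3)·2 = 10/3.
The keeper minimizes the kicker's payoff; the smallest is 10/3, so the best response is Far.

Far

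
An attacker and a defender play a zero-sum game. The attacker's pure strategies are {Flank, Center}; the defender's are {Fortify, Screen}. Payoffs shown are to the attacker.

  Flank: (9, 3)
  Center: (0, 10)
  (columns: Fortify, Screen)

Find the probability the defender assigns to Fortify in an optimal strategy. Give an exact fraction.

7/16

Row minima: Flank → 3, Center → 0; maximin = 3.
Column maxima: Fortify → 9, Screen → 10; minimax = 9.
3 ≠ 9, so there is no saddle point; optimal play is mixed.
Let the attacker play Flank with probability p. Expected payoff against Fortify: 9p + 0(1−p) = 9p; against Screen: 3p + 10(1−p) = −7p + 10.
Setting these equal: 9p = −7p + 10 ⇒ 16p = 10 ⇒ p = 5/8, and the value is (9)·(5/8) = 45/8.
For the defender: with q = P(Fortify), equating Flank's and Center's payoffs gives 6q + 3 = −10q + 10 ⇒ q = 7/16.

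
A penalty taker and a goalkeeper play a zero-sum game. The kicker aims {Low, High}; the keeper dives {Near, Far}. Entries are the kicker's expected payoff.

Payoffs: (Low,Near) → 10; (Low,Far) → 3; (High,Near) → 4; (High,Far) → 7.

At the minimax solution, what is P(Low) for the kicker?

3/10

Row minima: Low → 3, High → 4; maximin = 4.
Column maxima: Near → 10, Far → 7; minimax = 7.
4 ≠ 7, so there is no saddle point; optimal play is mixed.
Let the kicker play Low with probability p. Expected payoff against Near: 10p + 4(1−p) = 6p + 4; against Far: 3p + 7(1−p) = −4p + 7.
Setting these equal: 6p + 4 = −4p + 7 ⇒ 10p = 3 ⇒ p = 3/10, and the value is (6)·(3/10) + 4 = 29/5.
For the keeper: with q = P(Near), equating Low's and High's payoffs gives 7q + 3 = −3q + 7 ⇒ q = 2/5.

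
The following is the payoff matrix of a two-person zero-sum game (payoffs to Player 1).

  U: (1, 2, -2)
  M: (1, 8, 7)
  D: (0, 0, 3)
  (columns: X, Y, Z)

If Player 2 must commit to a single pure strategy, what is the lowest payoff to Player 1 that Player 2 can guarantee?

Column maxima: X → 1, Y → 8, Z → 7.
The smallest of these is 1.

1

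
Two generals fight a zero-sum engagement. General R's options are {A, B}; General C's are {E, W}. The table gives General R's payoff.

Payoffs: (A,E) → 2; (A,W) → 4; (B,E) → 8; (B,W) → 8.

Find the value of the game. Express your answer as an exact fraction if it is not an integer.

8

Row minima: A → 2, B → 8; maximin = 8.
Column maxima: E → 8, W → 8; minimax = 8.
Since maximin = minimax = 8, there is a saddle point and the value is 8.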